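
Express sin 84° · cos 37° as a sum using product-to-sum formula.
sin 84° cos 37° = (1/2)[sin(84°+37°) + sin(84°-37°)]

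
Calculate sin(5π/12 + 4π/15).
sin(5π/12 + 4π/15) = sin 5π/12 cos 4π/15 + cos 5π/12 sin 4π/15 = 0.8387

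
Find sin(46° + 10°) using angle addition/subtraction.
sin(46° + 10°) = sin 46° cos 10° + cos 46° sin 10° = 0.829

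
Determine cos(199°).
cos(199°) = -0.9455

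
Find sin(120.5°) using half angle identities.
sin(120.5°) = √((1 - cos 241°)/2) = 0.8616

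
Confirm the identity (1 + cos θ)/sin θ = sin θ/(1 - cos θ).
RHS = sin θ(1 + cos θ) / ((1 - cos θ)(1 + cos θ)) = sin θ(1 + cos θ) / (1 - cos²θ) = sin θ(1 + cos θ) / sin²θ = (1 + cos θ)/sin θ = LHS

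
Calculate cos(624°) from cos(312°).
cos(624°) = cos²312° - sin²312° = -0.1045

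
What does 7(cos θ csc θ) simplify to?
7(cos θ csc θ) = 7(cot θ) (using Reciprocal + quotient)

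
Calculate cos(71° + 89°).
cos(71° + 89°) = cos 71° cos 89° - sin 71° sin 89° = -0.9397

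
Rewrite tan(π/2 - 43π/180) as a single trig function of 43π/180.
tan(π/2 - 43π/180) = cot(43π/180)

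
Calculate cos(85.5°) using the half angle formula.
cos(85.5°) = √((1 + cos 171°)/2) = 0.07846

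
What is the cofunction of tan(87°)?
tan(87°) = cot(90° - 87°) = cot(3°)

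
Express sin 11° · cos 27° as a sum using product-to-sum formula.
sin 11° cos 27° = (1/2)[sin(11°+27°) + sin(11°-27°)]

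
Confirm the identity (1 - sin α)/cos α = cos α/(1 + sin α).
LHS = (1 - sin α)(1 + sin α) / (cos α(1 + sin α)) = (1 - sin²α) / (cos α(1 + sin α)) = cos²α / (cos α(1 + sin α)) = cos α/(1 + sin α) = RHS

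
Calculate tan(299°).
tan(299°) = -1.804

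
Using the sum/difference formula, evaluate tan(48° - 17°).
tan(48° - 17°) = (tan 48° - tan 17°)/(1 + tan 48° tan 17°) = 0.6009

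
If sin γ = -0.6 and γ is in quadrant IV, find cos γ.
cos γ = 0.8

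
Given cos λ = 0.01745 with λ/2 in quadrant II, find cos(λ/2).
cos(λ/2) = ±√((1 + cos λ)/2); negative since λ/2 ∈ QII, so cos(λ/2) = -0.7132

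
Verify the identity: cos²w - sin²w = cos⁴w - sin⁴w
RHS = (cos²w - sin²w)(cos²w + sin²w) = (cos²w - sin²w) · 1 = cos²w - sin²w = LHS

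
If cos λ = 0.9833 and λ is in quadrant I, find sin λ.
sin λ = 0.182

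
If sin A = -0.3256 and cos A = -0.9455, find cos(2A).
cos(2A) = cos²A - sin²A = 0.788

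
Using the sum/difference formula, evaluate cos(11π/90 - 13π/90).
cos(11π/90 - 13π/90) = cos 11π/90 cos 13π/90 + sin 11π/90 sin 13π/90 = 0.9976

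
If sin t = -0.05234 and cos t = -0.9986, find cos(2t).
cos(2t) = cos²t - sin²t = 0.9945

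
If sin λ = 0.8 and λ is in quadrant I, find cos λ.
cos λ = 0.6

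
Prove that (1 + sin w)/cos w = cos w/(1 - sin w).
LHS = (1 + sin w)(1 - sin w) / (cos w(1 - sin w)) = (1 - sin²w) / (cos w(1 - sin w)) = cos²w / (cos w(1 - sin w)) = cos w/(1 - sin w) = RHS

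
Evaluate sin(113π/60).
sin(113π/60) = -0.3584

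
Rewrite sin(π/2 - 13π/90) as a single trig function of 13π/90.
sin(π/2 - 13π/90) = cos(13π/90)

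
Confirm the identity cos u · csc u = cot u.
LHS = cos u · (1/sin u) = cos u/sin u = cot u = RHS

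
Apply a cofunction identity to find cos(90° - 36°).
cos(90° - 36°) = sin(36°) = 0.5878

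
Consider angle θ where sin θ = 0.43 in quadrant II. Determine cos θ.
cos θ = ±√(1 - sin²θ) = -0.9028 (negative in QII)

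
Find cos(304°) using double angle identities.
cos(304°) = cos²152° - sin²152° = 0.5592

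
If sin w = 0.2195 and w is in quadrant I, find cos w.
cos w = 0.9756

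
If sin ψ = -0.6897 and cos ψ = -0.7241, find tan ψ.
tan ψ = sin ψ / cos ψ = 0.9525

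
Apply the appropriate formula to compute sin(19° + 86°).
sin(19° + 86°) = sin 19° cos 86° + cos 19° sin 86° = (√6+√2)/4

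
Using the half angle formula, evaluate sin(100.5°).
sin(100.5°) = √((1 - cos 201°)/2) = 0.9833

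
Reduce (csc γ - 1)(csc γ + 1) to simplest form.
(csc γ - 1)(csc γ + 1) = cot²γ (using Diff. of squares)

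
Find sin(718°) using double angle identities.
sin(718°) = 2 sin 359° cos 359° = -0.0349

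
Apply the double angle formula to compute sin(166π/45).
sin(166π/45) = 2 sin 83π/45 cos 83π/45 = -0.829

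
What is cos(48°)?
cos(48°) = 0.6691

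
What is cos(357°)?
cos(357°) = 0.9986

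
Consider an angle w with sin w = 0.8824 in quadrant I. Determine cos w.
cos w = √(1 - sin²w) = 0.4705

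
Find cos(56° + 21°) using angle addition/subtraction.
cos(56° + 21°) = cos 56° cos 21° - sin 56° sin 21° = 0.225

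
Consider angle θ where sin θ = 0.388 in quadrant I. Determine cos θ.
cos θ = √(1 - sin²θ) = 0.9217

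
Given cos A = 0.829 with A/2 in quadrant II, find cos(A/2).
cos(A/2) = ±√((1 + cos A)/2); negative since A/2 ∈ QII, so cos(A/2) = -0.9563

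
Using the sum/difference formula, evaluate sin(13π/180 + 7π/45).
sin(13π/180 + 7π/45) = sin 13π/180 cos 7π/45 + cos 13π/180 sin 7π/45 = 0.6561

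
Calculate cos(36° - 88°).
cos(36° - 88°) = cos 36° cos 88° + sin 36° sin 88° = 0.6157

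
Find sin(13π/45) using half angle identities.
sin(13π/45) = √((1 - cos 26π/45)/2) = 0.788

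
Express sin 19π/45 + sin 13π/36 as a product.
sin 19π/45 + sin 13π/36 = 2 sin(47π/120) cos(11π/360)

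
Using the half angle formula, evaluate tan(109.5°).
tan(109.5°) = sin 219° / (1 + cos 219°) = -2.824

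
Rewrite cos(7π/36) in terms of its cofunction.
cos(7π/36) = sin(π/2 - 7π/36) = sin(11π/36)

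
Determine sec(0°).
sec(0°) = 1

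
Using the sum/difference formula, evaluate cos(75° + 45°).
cos(75° + 45°) = cos 75° cos 45° - sin 75° sin 45° = -1/2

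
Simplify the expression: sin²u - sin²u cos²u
sin²u - sin²u cos²u = sin⁴u (using Factoring)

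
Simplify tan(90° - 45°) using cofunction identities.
tan(90° - 45°) = cot(45°)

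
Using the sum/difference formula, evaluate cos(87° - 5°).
cos(87° - 5°) = cos 87° cos 5° + sin 87° sin 5° = 0.1392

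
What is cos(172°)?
cos(172°) = -0.9903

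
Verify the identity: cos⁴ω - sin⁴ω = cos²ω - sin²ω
LHS = (cos²ω - sin²ω)(cos²ω + sin²ω) = (cos²ω - sin²ω) · 1 = cos²ω - sin²ω = RHS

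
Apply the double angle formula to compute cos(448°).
cos(448°) = cos²224° - sin²224° = 0.0349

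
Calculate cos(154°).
cos(154°) = -0.8988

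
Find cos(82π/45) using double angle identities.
cos(82π/45) = cos²41π/45 - sin²41π/45 = 0.848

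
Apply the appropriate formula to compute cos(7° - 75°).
cos(7° - 75°) = cos 7° cos 75° + sin 7° sin 75° = 0.3746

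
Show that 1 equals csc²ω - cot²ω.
RHS = 1/sin²ω - cos²ω/sin²ω = (1 - cos²ω)/sin²ω = sin²ω/sin²ω = 1 = LHS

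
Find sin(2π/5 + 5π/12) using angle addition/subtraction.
sin(2π/5 + 5π/12) = sin 2π/5 cos 5π/12 + cos 2π/5 sin 5π/12 = 0.5446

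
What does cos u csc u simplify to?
cos u csc u = cot u (using Reciprocal + quotient)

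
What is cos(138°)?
cos(138°) = -0.7431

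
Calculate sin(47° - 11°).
sin(47° - 11°) = sin 47° cos 11° - cos 47° sin 11° = 0.5878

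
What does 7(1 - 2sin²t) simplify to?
7(1 - 2sin²t) = 7(cos(2t)) (using Double angle)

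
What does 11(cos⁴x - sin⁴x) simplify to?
11(cos⁴x - sin⁴x) = 11(cos(2x)) (using Factoring + double angle)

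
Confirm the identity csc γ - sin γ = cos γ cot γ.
LHS = 1/sin γ - sin γ = (1 - sin²γ)/sin γ = cos²γ/sin γ = cos γ · (cos γ/sin γ) = cos γ cot γ = RHS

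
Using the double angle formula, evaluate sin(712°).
sin(712°) = 2 sin 356° cos 356° = -0.1392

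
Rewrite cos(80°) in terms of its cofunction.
cos(80°) = sin(90° - 80°) = sin(10°)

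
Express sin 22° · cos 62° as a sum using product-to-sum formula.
sin 22° cos 62° = (1/2)[sin(22°+62°) + sin(22°-62°)]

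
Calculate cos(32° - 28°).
cos(32° - 28°) = cos 32° cos 28° + sin 32° sin 28° = 0.9976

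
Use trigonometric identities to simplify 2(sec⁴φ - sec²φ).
2(sec⁴φ - sec²φ) = 2(tan⁴φ + tan²φ) (using Pythagorean)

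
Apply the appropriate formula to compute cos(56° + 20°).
cos(56° + 20°) = cos 56° cos 20° - sin 56° sin 20° = 0.2419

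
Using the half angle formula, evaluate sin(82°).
sin(82°) = √((1 - cos 164°)/2) = 0.9903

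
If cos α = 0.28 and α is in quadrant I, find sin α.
sin α = 0.96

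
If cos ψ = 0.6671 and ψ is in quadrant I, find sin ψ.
sin ψ = 0.745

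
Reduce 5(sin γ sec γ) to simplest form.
5(sin γ sec γ) = 5(tan γ) (using Reciprocal + quotient)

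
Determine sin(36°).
sin(36°) = 0.5878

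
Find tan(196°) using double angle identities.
tan(196°) = 2 tan 98° / (1 - tan²98°) = 0.2867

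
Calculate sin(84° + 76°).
sin(84° + 76°) = sin 84° cos 76° + cos 84° sin 76° = 0.342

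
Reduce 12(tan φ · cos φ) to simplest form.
12(tan φ · cos φ) = 12(sin φ) (using Quotient identity)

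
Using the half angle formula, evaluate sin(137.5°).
sin(137.5°) = √((1 - cos 275°)/2) = 0.6756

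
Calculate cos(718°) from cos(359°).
cos(718°) = cos²359° - sin²359° = 0.9994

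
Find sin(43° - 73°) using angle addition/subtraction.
sin(43° - 73°) = sin 43° cos 73° - cos 43° sin 73° = -1/2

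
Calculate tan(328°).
tan(328°) = -0.6249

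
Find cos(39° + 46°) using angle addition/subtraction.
cos(39° + 46°) = cos 39° cos 46° - sin 39° sin 46° = 0.08716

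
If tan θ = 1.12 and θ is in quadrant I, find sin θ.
sin θ = 0.7459 (using tan²θ + 1 = sec²θ)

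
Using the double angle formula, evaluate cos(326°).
cos(326°) = cos²163° - sin²163° = 0.829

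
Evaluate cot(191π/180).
cot(191π/180) = 5.145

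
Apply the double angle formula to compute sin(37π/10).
sin(37π/10) = 2 sin 37π/20 cos 37π/20 = -0.809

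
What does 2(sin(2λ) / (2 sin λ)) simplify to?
2(sin(2λ) / (2 sin λ)) = 2(cos λ) (using Double angle)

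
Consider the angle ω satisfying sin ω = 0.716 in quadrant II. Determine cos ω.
cos ω = ±√(1 - sin²ω) = -0.6981 (negative in QII)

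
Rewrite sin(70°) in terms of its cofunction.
sin(70°) = cos(90° - 70°) = cos(20°)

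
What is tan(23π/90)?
tan(23π/90) = 1.036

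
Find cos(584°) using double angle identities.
cos(584°) = 1 - 2sin²292° = -0.7193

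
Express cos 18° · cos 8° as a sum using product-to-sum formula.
cos 18° cos 8° = (1/2)[cos(18°-8°) + cos(18°+8°)]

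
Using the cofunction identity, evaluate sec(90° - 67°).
sec(90° - 67°) = csc(67°) = 1.086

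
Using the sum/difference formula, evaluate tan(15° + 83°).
tan(15° + 83°) = (tan 15° + tan 83°)/(1 - tan 15° tan 83°) = -7.115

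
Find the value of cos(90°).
cos(90°) = 0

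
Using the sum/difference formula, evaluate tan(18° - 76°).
tan(18° - 76°) = (tan 18° - tan 76°)/(1 + tan 18° tan 76°) = -1.6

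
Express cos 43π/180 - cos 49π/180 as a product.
cos 43π/180 - cos 49π/180 = -2 sin(23π/90) sin(-π/60)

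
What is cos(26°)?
cos(26°) = 0.8988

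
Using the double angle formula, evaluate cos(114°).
cos(114°) = cos²57° - sin²57° = -0.4067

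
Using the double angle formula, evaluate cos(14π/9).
cos(14π/9) = cos²7π/9 - sin²7π/9 = 0.1736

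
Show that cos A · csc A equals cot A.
LHS = cos A · (1/sin A) = cos A/sin A = cot A = RHS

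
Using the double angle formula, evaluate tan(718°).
tan(718°) = 2 tan 359° / (1 - tan²359°) = -0.03492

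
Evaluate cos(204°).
cos(204°) = -0.9135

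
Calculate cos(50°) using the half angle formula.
cos(50°) = √((1 + cos 100°)/2) = 0.6428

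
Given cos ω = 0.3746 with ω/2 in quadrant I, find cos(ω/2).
cos(ω/2) = ±√((1 + cos ω)/2); positive since ω/2 ∈ QI, so cos(ω/2) = 0.829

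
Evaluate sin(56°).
sin(56°) = 0.829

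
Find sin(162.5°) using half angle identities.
sin(162.5°) = √((1 - cos 325°)/2) = 0.3007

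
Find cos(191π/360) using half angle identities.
cos(191π/360) = -√((1 + cos 191π/180)/2) = -0.09585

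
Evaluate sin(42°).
sin(42°) = 0.6691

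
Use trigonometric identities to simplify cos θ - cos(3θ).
cos θ - cos(3θ) = 2 sin(2θ) sin θ (using Sum-to-product)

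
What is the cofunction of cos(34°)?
cos(34°) = sin(90° - 34°) = sin(56°)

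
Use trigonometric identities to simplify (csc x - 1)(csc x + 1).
(csc x - 1)(csc x + 1) = cot²x (using Diff. of squares)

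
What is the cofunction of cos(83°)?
cos(83°) = sin(90° - 83°) = sin(7°)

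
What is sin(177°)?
sin(177°) = 0.05234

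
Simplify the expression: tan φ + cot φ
tan φ + cot φ = sec φ csc φ (using Quotient identities)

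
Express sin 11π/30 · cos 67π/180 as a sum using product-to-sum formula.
sin 11π/30 cos 67π/180 = (1/2)[sin(11π/30+67π/180) + sin(11π/30-67π/180)]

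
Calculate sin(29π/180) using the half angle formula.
sin(29π/180) = √((1 - cos 29π/90)/2) = 0.4848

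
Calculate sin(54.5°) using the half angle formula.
sin(54.5°) = √((1 - cos 109°)/2) = 0.8141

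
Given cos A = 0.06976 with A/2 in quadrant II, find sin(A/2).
sin(A/2) = ±√((1 - cos A)/2); positive since A/2 ∈ QII, so sin(A/2) = 0.682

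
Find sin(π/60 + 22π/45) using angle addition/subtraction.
sin(π/60 + 22π/45) = sin π/60 cos 22π/45 + cos π/60 sin 22π/45 = 0.9998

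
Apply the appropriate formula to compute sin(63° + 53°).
sin(63° + 53°) = sin 63° cos 53° + cos 63° sin 53° = 0.8988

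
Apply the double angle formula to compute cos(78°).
cos(78°) = cos²39° - sin²39° = 0.2079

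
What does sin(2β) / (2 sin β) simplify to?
sin(2β) / (2 sin β) = cos β (using Double angle)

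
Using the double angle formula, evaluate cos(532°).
cos(532°) = cos²266° - sin²266° = -0.9903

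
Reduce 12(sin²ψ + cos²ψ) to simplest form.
12(sin²ψ + cos²ψ) = 12 (using Pythagorean identity)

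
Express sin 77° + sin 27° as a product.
sin 77° + sin 27° = 2 sin(52°) cos(25°)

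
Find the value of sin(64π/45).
sin(64π/45) = -0.9703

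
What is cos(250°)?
cos(250°) = -0.342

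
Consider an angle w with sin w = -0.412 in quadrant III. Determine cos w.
cos w = ±√(1 - sin²w) = -0.9112 (negative in QIII)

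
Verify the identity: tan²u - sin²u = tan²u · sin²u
LHS = sin²u/cos²u - sin²u = sin²u(1/cos²u - 1) = sin²u · (1 - cos²u)/cos²u = sin²u · sin²u/cos²u = sin²u · tan²u = RHS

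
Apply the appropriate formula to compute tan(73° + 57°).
tan(73° + 57°) = (tan 73° + tan 57°)/(1 - tan 73° tan 57°) = -1.192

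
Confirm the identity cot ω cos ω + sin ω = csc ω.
LHS = cos²ω/sin ω + sin ω = (cos²ω + sin²ω)/sin ω = 1/sin ω = csc ω = RHS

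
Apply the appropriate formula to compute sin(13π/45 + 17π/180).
sin(13π/45 + 17π/180) = sin 13π/45 cos 17π/180 + cos 13π/45 sin 17π/180 = 0.9336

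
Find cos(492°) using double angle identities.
cos(492°) = cos²246° - sin²246° = -0.6691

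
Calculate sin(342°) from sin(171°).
sin(342°) = 2 sin 171° cos 171° = -0.309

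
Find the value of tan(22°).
tan(22°) = 0.404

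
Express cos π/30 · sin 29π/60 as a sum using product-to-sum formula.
cos π/30 sin 29π/60 = (1/2)[sin(π/30+29π/60) - sin(π/30-29π/60)]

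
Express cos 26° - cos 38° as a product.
cos 26° - cos 38° = -2 sin(32°) sin(-6°)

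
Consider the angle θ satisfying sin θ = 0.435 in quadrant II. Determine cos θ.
cos θ = ±√(1 - sin²θ) = -0.9004 (negative in QII)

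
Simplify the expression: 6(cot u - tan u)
6(cot u - tan u) = 6(2 cot(2u)) (using Double angle)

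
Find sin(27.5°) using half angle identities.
sin(27.5°) = √((1 - cos 55°)/2) = 0.4617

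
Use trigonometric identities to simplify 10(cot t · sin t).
10(cot t · sin t) = 10(cos t) (using Quotient identity)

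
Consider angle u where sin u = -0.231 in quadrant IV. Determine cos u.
cos u = √(1 - sin²u) = 0.973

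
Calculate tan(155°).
tan(155°) = -0.4663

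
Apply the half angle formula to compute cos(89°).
cos(89°) = √((1 + cos 178°)/2) = 0.01745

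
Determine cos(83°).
cos(83°) = 0.1219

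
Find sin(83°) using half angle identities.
sin(83°) = √((1 - cos 166°)/2) = 0.9925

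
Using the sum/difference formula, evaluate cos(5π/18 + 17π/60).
cos(5π/18 + 17π/60) = cos 5π/18 cos 17π/60 - sin 5π/18 sin 17π/60 = -0.1908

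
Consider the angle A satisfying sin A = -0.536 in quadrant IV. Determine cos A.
cos A = √(1 - sin²A) = 0.8442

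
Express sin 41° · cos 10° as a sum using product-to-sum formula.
sin 41° cos 10° = (1/2)[sin(41°+10°) + sin(41°-10°)]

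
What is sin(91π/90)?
sin(91π/90) = -0.0349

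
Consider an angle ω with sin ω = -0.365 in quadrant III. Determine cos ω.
cos ω = ±√(1 - sin²ω) = -0.931 (negative in QIII)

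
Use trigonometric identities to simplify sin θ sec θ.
sin θ sec θ = tan θ (using Reciprocal + quotient)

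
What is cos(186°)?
cos(186°) = -0.9945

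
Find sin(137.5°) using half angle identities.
sin(137.5°) = √((1 - cos 275°)/2) = 0.6756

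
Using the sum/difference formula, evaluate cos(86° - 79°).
cos(86° - 79°) = cos 86° cos 79° + sin 86° sin 79° = 0.9925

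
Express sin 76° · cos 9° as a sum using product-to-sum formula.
sin 76° cos 9° = (1/2)[sin(76°+9°) + sin(76°-9°)]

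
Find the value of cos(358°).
cos(358°) = 0.9994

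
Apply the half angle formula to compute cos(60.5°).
cos(60.5°) = √((1 + cos 121°)/2) = 0.4924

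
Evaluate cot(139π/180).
cot(139π/180) = -1.15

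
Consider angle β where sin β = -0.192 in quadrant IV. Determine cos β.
cos β = √(1 - sin²β) = 0.9814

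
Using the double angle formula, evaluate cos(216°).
cos(216°) = cos²108° - sin²108° = -0.809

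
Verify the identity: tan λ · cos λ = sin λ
LHS = (sin λ/cos λ) · cos λ = sin λ = RHS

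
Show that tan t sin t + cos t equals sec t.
LHS = sin²t/cos t + cos t = (sin²t + cos²t)/cos t = 1/cos t = sec t = RHS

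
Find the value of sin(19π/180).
sin(19π/180) = 0.3256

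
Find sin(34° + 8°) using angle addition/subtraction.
sin(34° + 8°) = sin 34° cos 8° + cos 34° sin 8° = 0.6691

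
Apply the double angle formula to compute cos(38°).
cos(38°) = cos²19° - sin²19° = 0.788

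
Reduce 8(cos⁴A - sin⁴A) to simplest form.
8(cos⁴A - sin⁴A) = 8(cos(2A)) (using Factoring + double angle)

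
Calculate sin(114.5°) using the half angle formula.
sin(114.5°) = √((1 - cos 229°)/2) = 0.91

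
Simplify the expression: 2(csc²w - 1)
2(csc²w - 1) = 2(cot²w) (using Pythagorean identity)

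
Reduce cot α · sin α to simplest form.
cot α · sin α = cos α (using Quotient identity)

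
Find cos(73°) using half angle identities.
cos(73°) = √((1 + cos 146°)/2) = 0.2924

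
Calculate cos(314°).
cos(314°) = 0.6947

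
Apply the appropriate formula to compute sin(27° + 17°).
sin(27° + 17°) = sin 27° cos 17° + cos 27° sin 17° = 0.6947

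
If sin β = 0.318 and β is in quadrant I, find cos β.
cos β = 0.9481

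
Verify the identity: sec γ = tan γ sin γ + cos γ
RHS = sin²γ/cos γ + cos γ = (sin²γ + cos²γ)/cos γ = 1/cos γ = sec γ = LHS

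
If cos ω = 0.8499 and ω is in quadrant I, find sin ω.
sin ω = 0.5269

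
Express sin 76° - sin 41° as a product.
sin 76° - sin 41° = 2 cos(58.5°) sin(17.5°)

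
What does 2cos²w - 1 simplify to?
2cos²w - 1 = cos(2w) (using Double angle)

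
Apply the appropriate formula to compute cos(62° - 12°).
cos(62° - 12°) = cos 62° cos 12° + sin 62° sin 12° = 0.6428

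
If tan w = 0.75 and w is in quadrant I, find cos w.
cos w = 0.8 (using tan²w + 1 = sec²w)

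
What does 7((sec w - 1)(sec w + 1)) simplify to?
7((sec w - 1)(sec w + 1)) = 7(tan²w) (using Diff. of squares)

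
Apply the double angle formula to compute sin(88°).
sin(88°) = 2 sin 44° cos 44° = 0.9994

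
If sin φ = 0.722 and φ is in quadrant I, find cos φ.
cos φ = 0.6919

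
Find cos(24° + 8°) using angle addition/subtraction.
cos(24° + 8°) = cos 24° cos 8° - sin 24° sin 8° = 0.848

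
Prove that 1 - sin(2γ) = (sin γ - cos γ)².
RHS = sin²γ - 2 sin γ cos γ + cos²γ = (sin²γ + cos²γ) - 2 sin γ cos γ = 1 - sin(2γ) = LHS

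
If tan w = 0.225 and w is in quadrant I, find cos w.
cos w = 0.9756 (using tan²w + 1 = sec²w)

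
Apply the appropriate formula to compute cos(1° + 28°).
cos(1° + 28°) = cos 1° cos 28° - sin 1° sin 28° = 0.8746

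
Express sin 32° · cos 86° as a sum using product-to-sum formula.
sin 32° cos 86° = (1/2)[sin(32°+86°) + sin(32°-86°)]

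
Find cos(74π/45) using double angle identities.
cos(74π/45) = cos²37π/45 - sin²37π/45 = 0.4384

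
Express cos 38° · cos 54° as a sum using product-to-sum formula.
cos 38° cos 54° = (1/2)[cos(38°-54°) + cos(38°+54°)]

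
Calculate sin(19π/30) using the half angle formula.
sin(19π/30) = √((1 - cos 19π/15)/2) = 0.9135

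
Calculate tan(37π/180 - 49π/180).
tan(37π/180 - 49π/180) = (tan 37π/180 - tan 49π/180)/(1 + tan 37π/180 tan 49π/180) = -0.2126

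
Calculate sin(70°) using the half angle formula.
sin(70°) = √((1 - cos 140°)/2) = 0.9397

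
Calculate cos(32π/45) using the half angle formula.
cos(32π/45) = -√((1 + cos 64π/45)/2) = -0.6157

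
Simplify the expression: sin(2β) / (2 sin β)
sin(2β) / (2 sin β) = cos β (using Double angle)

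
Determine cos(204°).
cos(204°) = -0.9135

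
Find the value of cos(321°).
cos(321°) = 0.7771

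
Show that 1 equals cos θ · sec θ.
RHS = cos θ · (1/cos θ) = 1 = LHS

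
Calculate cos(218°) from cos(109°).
cos(218°) = 1 - 2sin²109° = -0.788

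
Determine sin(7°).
sin(7°) = 0.1219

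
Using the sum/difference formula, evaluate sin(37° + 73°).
sin(37° + 73°) = sin 37° cos 73° + cos 37° sin 73° = 0.9397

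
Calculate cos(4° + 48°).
cos(4° + 48°) = cos 4° cos 48° - sin 4° sin 48° = 0.6157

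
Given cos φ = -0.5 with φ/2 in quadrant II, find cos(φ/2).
cos(φ/2) = ±√((1 + cos φ)/2); negative since φ/2 ∈ QII, so cos(φ/2) = -1/2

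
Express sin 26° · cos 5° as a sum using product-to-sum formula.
sin 26° cos 5° = (1/2)[sin(26°+5°) + sin(26°-5°)]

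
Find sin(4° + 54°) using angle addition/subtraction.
sin(4° + 54°) = sin 4° cos 54° + cos 4° sin 54° = 0.848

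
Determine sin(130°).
sin(130°) = 0.766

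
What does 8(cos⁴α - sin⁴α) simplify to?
8(cos⁴α - sin⁴α) = 8(cos(2α)) (using Factoring + double angle)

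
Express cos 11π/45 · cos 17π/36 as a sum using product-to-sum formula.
cos 11π/45 cos 17π/36 = (1/2)[cos(11π/45-17π/36) + cos(11π/45+17π/36)]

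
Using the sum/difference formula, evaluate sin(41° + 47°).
sin(41° + 47°) = sin 41° cos 47° + cos 41° sin 47° = 0.9994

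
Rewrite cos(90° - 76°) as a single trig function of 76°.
cos(90° - 76°) = sin(76°)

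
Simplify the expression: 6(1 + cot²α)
6(1 + cot²α) = 6(csc²α) (using Pythagorean identity)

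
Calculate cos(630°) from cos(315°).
cos(630°) = cos²315° - sin²315° = 0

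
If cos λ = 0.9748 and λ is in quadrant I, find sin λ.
sin λ = 0.2231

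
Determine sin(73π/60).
sin(73π/60) = -0.6293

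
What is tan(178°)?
tan(178°) = -0.03492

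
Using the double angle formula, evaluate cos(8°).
cos(8°) = cos²4° - sin²4° = 0.9903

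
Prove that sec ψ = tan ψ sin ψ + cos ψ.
RHS = sin²ψ/cos ψ + cos ψ = (sin²ψ + cos²ψ)/cos ψ = 1/cos ψ = sec ψ = LHS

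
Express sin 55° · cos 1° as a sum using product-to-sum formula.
sin 55° cos 1° = (1/2)[sin(55°+1°) + sin(55°-1°)]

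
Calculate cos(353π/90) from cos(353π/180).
cos(353π/90) = cos²353π/180 - sin²353π/180 = 0.9703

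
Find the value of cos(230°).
cos(230°) = -0.6428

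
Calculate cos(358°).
cos(358°) = 0.9994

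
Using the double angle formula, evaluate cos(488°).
cos(488°) = 2cos²244° - 1 = -0.6157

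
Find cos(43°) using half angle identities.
cos(43°) = √((1 + cos 86°)/2) = 0.7314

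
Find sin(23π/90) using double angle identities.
sin(23π/90) = 2 sin 23π/180 cos 23π/180 = 0.7193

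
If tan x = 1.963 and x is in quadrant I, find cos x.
cos x = 0.4539 (using tan²x + 1 = sec²x)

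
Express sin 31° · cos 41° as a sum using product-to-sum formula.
sin 31° cos 41° = (1/2)[sin(31°+41°) + sin(31°-41°)]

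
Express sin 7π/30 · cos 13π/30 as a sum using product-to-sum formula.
sin 7π/30 cos 13π/30 = (1/2)[sin(7π/30+13π/30) + sin(7π/30-13π/30)]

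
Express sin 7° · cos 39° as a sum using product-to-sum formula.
sin 7° cos 39° = (1/2)[sin(7°+39°) + sin(7°-39°)]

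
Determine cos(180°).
cos(180°) = -1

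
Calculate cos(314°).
cos(314°) = 0.6947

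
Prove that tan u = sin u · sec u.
RHS = sin u · (1/cos u) = sin u/cos u = tan u = LHS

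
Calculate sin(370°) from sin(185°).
sin(370°) = 2 sin 185° cos 185° = 0.1736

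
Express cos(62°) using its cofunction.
cos(62°) = sin(90° - 62°) = sin(28°)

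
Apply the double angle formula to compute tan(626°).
tan(626°) = 2 tan 313° / (1 - tan²313°) = 14.3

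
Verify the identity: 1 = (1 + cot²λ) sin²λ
RHS = csc²λ · sin²λ = (1/sin²λ) · sin²λ = 1 = LHS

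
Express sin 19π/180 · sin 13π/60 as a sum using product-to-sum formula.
sin 19π/180 sin 13π/60 = (1/2)[cos(19π/180-13π/60) - cos(19π/180+13π/60)]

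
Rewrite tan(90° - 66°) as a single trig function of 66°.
tan(90° - 66°) = cot(66°)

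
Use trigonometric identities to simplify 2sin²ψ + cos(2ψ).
2sin²ψ + cos(2ψ) = 1 (using Double angle)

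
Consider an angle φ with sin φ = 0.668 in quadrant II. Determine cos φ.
cos φ = ±√(1 - sin²φ) = -0.7442 (negative in QII)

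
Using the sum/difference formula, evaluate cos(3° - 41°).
cos(3° - 41°) = cos 3° cos 41° + sin 3° sin 41° = 0.788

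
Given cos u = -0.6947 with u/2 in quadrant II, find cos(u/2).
cos(u/2) = ±√((1 + cos u)/2); negative since u/2 ∈ QII, so cos(u/2) = -0.3907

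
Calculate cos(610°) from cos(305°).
cos(610°) = cos²305° - sin²305° = -0.342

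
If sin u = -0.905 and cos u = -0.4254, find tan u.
tan u = sin u / cos u = 2.127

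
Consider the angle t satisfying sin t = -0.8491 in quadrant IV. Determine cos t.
cos t = √(1 - sin²t) = 0.5282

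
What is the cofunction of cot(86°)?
cot(86°) = tan(90° - 86°) = tan(4°)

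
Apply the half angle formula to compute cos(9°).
cos(9°) = √((1 + cos 18°)/2) = 0.9877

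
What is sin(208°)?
sin(208°) = -0.4695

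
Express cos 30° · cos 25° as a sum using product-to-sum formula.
cos 30° cos 25° = (1/2)[cos(30°-25°) + cos(30°+25°)]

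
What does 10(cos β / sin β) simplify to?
10(cos β / sin β) = 10(cot β) (using Quotient identity)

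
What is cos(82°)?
cos(82°) = 0.1392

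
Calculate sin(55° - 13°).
sin(55° - 13°) = sin 55° cos 13° - cos 55° sin 13° = 0.6691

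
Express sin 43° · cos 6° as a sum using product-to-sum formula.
sin 43° cos 6° = (1/2)[sin(43°+6°) + sin(43°-6°)]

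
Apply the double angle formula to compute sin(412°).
sin(412°) = 2 sin 206° cos 206° = 0.788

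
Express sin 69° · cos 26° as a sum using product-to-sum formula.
sin 69° cos 26° = (1/2)[sin(69°+26°) + sin(69°-26°)]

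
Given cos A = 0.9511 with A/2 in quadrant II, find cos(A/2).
cos(A/2) = ±√((1 + cos A)/2); negative since A/2 ∈ QII, so cos(A/2) = -0.9877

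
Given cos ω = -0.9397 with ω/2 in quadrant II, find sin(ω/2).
sin(ω/2) = ±√((1 - cos ω)/2); positive since ω/2 ∈ QII, so sin(ω/2) = 0.9848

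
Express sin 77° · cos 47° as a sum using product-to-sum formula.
sin 77° cos 47° = (1/2)[sin(77°+47°) + sin(77°-47°)]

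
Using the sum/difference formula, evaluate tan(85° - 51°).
tan(85° - 51°) = (tan 85° - tan 51°)/(1 + tan 85° tan 51°) = 0.6745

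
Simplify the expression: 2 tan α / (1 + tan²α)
2 tan α / (1 + tan²α) = sin(2α) (using Double angle)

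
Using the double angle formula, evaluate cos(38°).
cos(38°) = cos²19° - sin²19° = 0.788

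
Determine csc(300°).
csc(300°) = -2√3/3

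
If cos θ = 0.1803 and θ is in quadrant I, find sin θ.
sin θ = 0.9836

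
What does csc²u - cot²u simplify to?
csc²u - cot²u = 1 (using Pythagorean identity)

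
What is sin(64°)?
sin(64°) = 0.8988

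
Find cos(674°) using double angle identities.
cos(674°) = 1 - 2sin²337° = 0.6947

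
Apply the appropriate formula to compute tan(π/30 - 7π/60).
tan(π/30 - 7π/60) = (tan π/30 - tan 7π/60)/(1 + tan π/30 tan 7π/60) = -(2-√3)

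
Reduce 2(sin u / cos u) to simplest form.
2(sin u / cos u) = 2(tan u) (using Quotient identity)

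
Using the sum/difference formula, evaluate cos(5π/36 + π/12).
cos(5π/36 + π/12) = cos 5π/36 cos π/12 - sin 5π/36 sin π/12 = 0.766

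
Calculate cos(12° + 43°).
cos(12° + 43°) = cos 12° cos 43° - sin 12° sin 43° = 0.5736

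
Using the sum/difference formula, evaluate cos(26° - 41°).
cos(26° - 41°) = cos 26° cos 41° + sin 26° sin 41° = (√6+√2)/4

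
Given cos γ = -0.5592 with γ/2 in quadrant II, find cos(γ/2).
cos(γ/2) = ±√((1 + cos γ)/2); negative since γ/2 ∈ QII, so cos(γ/2) = -0.4695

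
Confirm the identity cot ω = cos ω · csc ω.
RHS = cos ω · (1/sin ω) = cos ω/sin ω = cot ω = LHS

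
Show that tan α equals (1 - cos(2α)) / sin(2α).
RHS = 2sin²α / (2 sin α cos α) = sin α/cos α = tan α = LHS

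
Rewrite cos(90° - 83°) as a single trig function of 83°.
cos(90° - 83°) = sin(83°)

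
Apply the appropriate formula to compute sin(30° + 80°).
sin(30° + 80°) = sin 30° cos 80° + cos 30° sin 80° = 0.9397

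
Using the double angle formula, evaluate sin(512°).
sin(512°) = 2 sin 256° cos 256° = 0.4695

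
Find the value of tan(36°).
tan(36°) = 0.7265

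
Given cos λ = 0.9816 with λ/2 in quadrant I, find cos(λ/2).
cos(λ/2) = ±√((1 + cos λ)/2); positive since λ/2 ∈ QI, so cos(λ/2) = 0.9954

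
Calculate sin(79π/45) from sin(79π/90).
sin(79π/45) = 2 sin 79π/90 cos 79π/90 = -0.6947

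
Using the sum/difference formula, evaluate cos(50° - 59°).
cos(50° - 59°) = cos 50° cos 59° + sin 50° sin 59° = 0.9877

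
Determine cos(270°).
cos(270°) = 0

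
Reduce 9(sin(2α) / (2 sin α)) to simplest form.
9(sin(2α) / (2 sin α)) = 9(cos α) (using Double angle)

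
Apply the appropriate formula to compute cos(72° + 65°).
cos(72° + 65°) = cos 72° cos 65° - sin 72° sin 65° = -0.7314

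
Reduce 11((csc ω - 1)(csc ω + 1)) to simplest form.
11((csc ω - 1)(csc ω + 1)) = 11(cot²ω) (using Diff. of squares)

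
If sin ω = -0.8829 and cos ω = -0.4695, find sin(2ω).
sin(2ω) = 2 sin ω cos ω = 0.829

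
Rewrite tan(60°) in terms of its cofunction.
tan(60°) = cot(90° - 60°) = cot(30°)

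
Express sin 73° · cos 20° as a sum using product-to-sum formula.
sin 73° cos 20° = (1/2)[sin(73°+20°) + sin(73°-20°)]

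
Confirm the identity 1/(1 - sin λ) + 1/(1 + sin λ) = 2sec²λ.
LHS = [(1 + sin λ) + (1 - sin λ)] / [(1 - sin λ)(1 + sin λ)] = 2/(1 - sin²λ) = 2/cos²λ = 2sec²λ = RHS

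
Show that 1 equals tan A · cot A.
RHS = (sin A/cos A) · (cos A/sin A) = 1 = LHS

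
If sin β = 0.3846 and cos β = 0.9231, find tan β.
tan β = sin β / cos β = 0.4166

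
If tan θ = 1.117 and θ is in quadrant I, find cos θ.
cos θ = 0.667 (using tan²θ + 1 = sec²θ)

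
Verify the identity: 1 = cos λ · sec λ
RHS = cos λ · (1/cos λ) = 1 = LHS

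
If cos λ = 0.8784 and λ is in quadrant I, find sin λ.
sin λ = 0.4779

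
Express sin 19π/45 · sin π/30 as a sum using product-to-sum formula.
sin 19π/45 sin π/30 = (1/2)[cos(19π/45-π/30) - cos(19π/45+π/30)]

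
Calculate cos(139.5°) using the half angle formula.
cos(139.5°) = -√((1 + cos 279°)/2) = -0.7604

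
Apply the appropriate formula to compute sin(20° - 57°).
sin(20° - 57°) = sin 20° cos 57° - cos 20° sin 57° = -0.6018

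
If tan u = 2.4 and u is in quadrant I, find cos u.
cos u = 0.3846 (using tan²u + 1 = sec²u)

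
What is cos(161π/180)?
cos(161π/180) = -0.9455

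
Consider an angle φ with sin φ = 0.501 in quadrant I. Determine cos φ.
cos φ = √(1 - sin²φ) = 0.8654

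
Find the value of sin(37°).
sin(37°) = 0.6018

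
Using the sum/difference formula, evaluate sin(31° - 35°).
sin(31° - 35°) = sin 31° cos 35° - cos 31° sin 35° = -0.06976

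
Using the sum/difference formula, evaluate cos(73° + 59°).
cos(73° + 59°) = cos 73° cos 59° - sin 73° sin 59° = -0.6691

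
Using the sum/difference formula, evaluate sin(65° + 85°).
sin(65° + 85°) = sin 65° cos 85° + cos 65° sin 85° = 1/2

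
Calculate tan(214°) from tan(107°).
tan(214°) = 2 tan 107° / (1 - tan²107°) = 0.6745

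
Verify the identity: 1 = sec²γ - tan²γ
RHS = 1/cos²γ - sin²γ/cos²γ = (1 - sin²γ)/cos²γ = cos²γ/cos²γ = 1 = LHS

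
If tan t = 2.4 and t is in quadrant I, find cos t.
cos t = 0.3846 (using tan²t + 1 = sec²t)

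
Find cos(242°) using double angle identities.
cos(242°) = cos²121° - sin²121° = -0.4695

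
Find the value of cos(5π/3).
cos(5π/3) = 1/2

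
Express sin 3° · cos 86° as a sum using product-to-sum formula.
sin 3° cos 86° = (1/2)[sin(3°+86°) + sin(3°-86°)]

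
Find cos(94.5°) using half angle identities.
cos(94.5°) = -√((1 + cos 189°)/2) = -0.07846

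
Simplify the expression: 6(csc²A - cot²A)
6(csc²A - cot²A) = 6 (using Pythagorean identity)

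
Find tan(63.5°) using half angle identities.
tan(63.5°) = sin 127° / (1 + cos 127°) = 2.006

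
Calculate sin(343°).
sin(343°) = -0.2924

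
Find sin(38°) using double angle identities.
sin(38°) = 2 sin 19° cos 19° = 0.6157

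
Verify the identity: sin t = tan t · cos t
RHS = (sin t/cos t) · cos t = sin t = LHS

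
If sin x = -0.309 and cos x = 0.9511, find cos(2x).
cos(2x) = cos²x - sin²x = 0.8091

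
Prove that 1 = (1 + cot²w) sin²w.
RHS = csc²w · sin²w = (1/sin²w) · sin²w = 1 = LHS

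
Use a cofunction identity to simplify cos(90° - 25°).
cos(90° - 25°) = sin(25°)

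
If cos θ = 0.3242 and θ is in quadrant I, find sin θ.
sin θ = 0.946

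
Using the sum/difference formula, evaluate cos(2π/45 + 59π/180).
cos(2π/45 + 59π/180) = cos 2π/45 cos 59π/180 - sin 2π/45 sin 59π/180 = 0.3907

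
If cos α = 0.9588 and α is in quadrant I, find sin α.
sin α = 0.2841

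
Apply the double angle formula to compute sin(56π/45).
sin(56π/45) = 2 sin 28π/45 cos 28π/45 = -0.6947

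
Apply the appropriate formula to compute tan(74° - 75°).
tan(74° - 75°) = (tan 74° - tan 75°)/(1 + tan 74° tan 75°) = -0.01746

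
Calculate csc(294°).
csc(294°) = -1.095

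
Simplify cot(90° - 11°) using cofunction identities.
cot(90° - 11°) = tan(11°)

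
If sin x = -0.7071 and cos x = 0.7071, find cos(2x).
cos(2x) = cos²x - sin²x = 0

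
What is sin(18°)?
sin(18°) = 0.309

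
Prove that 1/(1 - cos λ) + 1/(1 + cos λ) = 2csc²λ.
LHS = [(1 + cos λ) + (1 - cos λ)] / [(1 - cos λ)(1 + cos λ)] = 2/(1 - cos²λ) = 2/sin²λ = 2csc²λ = RHS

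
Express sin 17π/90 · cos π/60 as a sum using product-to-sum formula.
sin 17π/90 cos π/60 = (1/2)[sin(17π/90+π/60) + sin(17π/90-π/60)]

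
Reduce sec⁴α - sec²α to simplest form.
sec⁴α - sec²α = tan⁴α + tan²α (using Pythagorean)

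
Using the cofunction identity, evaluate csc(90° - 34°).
csc(90° - 34°) = sec(34°) = 1.206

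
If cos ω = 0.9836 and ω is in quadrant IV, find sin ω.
sin ω = -0.1804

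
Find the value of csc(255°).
csc(255°) = -1.035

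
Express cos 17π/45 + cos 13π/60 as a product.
cos 17π/45 + cos 13π/60 = 2 cos(107π/360) cos(29π/360)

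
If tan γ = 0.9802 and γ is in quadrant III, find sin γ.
sin γ = -0.7 (using tan²γ + 1 = sec²γ)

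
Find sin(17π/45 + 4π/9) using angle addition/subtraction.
sin(17π/45 + 4π/9) = sin 17π/45 cos 4π/9 + cos 17π/45 sin 4π/9 = 0.5299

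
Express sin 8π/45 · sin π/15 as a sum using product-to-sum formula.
sin 8π/45 sin π/15 = (1/2)[cos(8π/45-π/15) - cos(8π/45+π/15)]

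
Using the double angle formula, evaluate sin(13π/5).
sin(13π/5) = 2 sin 13π/10 cos 13π/10 = 0.9511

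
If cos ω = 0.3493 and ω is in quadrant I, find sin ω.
sin ω = 0.937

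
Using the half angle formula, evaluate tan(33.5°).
tan(33.5°) = sin 67° / (1 + cos 67°) = 0.6619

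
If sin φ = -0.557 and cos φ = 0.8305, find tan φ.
tan φ = sin φ / cos φ = -0.6707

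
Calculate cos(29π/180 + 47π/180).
cos(29π/180 + 47π/180) = cos 29π/180 cos 47π/180 - sin 29π/180 sin 47π/180 = 0.2419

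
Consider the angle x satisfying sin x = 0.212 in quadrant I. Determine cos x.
cos x = √(1 - sin²x) = 0.9773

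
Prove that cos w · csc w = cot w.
LHS = cos w · (1/sin w) = cos w/sin w = cot w = RHS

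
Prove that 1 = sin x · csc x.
RHS = sin x · (1/sin x) = 1 = LHS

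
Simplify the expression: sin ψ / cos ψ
sin ψ / cos ψ = tan ψ (using Quotient identity)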